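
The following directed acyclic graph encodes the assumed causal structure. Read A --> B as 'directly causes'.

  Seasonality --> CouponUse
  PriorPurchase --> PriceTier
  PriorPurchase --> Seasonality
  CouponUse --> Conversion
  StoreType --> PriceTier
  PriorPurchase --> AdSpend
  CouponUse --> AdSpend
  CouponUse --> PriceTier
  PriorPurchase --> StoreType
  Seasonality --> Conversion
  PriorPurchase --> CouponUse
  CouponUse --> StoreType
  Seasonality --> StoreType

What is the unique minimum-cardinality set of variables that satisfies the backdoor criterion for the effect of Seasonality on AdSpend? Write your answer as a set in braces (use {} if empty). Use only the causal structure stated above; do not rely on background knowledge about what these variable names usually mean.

{PriorPurchase}

Variables eligible for adjustment (non-descendants of Seasonality, excluding Seasonality and AdSpend): {PriorPurchase}.
Backdoor paths from Seasonality to AdSpend:
  P1: Seasonality <- PriorPurchase -> CouponUse -> AdSpend
  P2: Seasonality <- PriorPurchase -> AdSpend
  P3: Seasonality <- PriorPurchase -> StoreType <- CouponUse -> AdSpend
  P4: Seasonality <- PriorPurchase -> StoreType -> PriceTier <- CouponUse -> AdSpend
  P5: Seasonality <- PriorPurchase -> PriceTier <- CouponUse -> AdSpend
  P6: Seasonality <- PriorPurchase -> PriceTier <- StoreType <- CouponUse -> AdSpend
The empty set is not sufficient: P1 (Seasonality <- PriorPurchase -> CouponUse -> AdSpend) has no collider blocking it and no conditioned non-collider, so it is open.
Try {PriorPurchase}:
  P1: blocked at fork node PriorPurchase ∈ conditioning set.
  P2: blocked at fork node PriorPurchase ∈ conditioning set.
  P3: blocked at fork node PriorPurchase ∈ conditioning set.
  P4: blocked at fork node PriorPurchase ∈ conditioning set.
  P5: blocked at fork node PriorPurchase ∈ conditioning set.
  P6: blocked at fork node PriorPurchase ∈ conditioning set.
{PriorPurchase} contains no descendant of Seasonality and blocks every backdoor path.
{PriorPurchase} is the unique smallest valid adjustment set.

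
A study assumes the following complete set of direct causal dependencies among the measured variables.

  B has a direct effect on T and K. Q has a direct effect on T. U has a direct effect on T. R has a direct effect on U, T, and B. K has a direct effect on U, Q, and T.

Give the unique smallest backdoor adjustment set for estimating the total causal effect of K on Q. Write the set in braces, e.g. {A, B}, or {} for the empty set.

Variables eligible for adjustment (non-descendants of K, excluding K and Q): {B, R}.
Backdoor paths from K to Q:
  P1: K <- B <- R -> U -> T <- Q
  P2: K <- B <- R -> T <- Q
  P3: K <- B -> T <- Q
Each backdoor path contains an unconditioned collider, so every path is already blocked with the empty conditioning set:
  P1: blocked at collider T (neither it nor any descendant is in the conditioning set).
  P2: blocked at collider T (neither it nor any descendant is in the conditioning set).
  P3: blocked at collider T (neither it nor any descendant is in the conditioning set).
The empty set is therefore the unique smallest valid set.

{}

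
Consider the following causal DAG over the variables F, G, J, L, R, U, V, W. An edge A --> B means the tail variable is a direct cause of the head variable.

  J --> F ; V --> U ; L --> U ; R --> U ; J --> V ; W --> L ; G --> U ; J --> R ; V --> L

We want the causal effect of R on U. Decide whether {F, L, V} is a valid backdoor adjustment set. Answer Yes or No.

Yes

Backdoor paths from R to U (paths whose first edge points into R):
  P1: R <- J -> V -> L -> U
  P2: R <- J -> V -> U
Condition 1 (no descendant of R in the set): holds — descendants of R are {U}; none are in {F, L, V}.
Condition 2 (every backdoor path blocked by {F, L, V}):
  P1: blocked at chain node V ∈ conditioning set.
  P2: blocked at chain node V ∈ conditioning set.
{F, L, V} satisfies the backdoor criterion.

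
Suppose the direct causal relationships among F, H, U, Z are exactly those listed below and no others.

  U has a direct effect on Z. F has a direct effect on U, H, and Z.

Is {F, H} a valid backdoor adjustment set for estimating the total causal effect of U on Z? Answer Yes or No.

Backdoor paths from U to Z (paths whose first edge points into U):
  P1: U <- F -> Z
Condition 1 (no descendant of U in the set): holds — descendants of U are {Z}; none are in {F, H}.
Condition 2 (every backdoor path blocked by {F, H}):
  P1: blocked at fork node F ∈ conditioning set.
{F, H} satisfies the backdoor criterion.

Yes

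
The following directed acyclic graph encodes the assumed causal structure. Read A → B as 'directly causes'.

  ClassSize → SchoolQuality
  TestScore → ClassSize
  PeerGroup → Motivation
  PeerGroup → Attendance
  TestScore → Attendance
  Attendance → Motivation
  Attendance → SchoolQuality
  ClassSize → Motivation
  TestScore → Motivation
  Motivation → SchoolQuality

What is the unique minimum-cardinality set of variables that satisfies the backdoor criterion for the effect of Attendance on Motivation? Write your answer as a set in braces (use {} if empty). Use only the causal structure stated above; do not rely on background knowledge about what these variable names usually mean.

Variables eligible for adjustment (non-descendants of Attendance, excluding Attendance and Motivation): {ClassSize, PeerGroup, TestScore}.
Backdoor paths from Attendance to Motivation:
  P1: Attendance <- TestScore -> ClassSize -> Motivation
  P2: Attendance <- TestScore -> ClassSize -> SchoolQuality <- Motivation
  P3: Attendance <- TestScore -> Motivation
  P4: Attendance <- PeerGroup -> Motivation
The empty set is not sufficient: P1 (Attendance <- TestScore -> ClassSize -> Motivation) has no collider blocking it and no conditioned non-collider, so it is open.
Try {PeerGroup, TestScore}:
  P1: blocked at fork node TestScore ∈ conditioning set.
  P2: blocked at fork node TestScore ∈ conditioning set.
  P3: blocked at fork node TestScore ∈ conditioning set.
  P4: blocked at fork node PeerGroup ∈ conditioning set.
{PeerGroup, TestScore} contains no descendant of Attendance and blocks every backdoor path.
Every element of {PeerGroup, TestScore} is needed (dropping PeerGroup leaves P4 open; dropping TestScore leaves P1 open), so no proper subset is valid.
Among all size-2 subsets of the eligible variables, only {PeerGroup, TestScore} blocks every backdoor path, so it is the unique smallest valid adjustment set.

{PeerGroup, TestScore}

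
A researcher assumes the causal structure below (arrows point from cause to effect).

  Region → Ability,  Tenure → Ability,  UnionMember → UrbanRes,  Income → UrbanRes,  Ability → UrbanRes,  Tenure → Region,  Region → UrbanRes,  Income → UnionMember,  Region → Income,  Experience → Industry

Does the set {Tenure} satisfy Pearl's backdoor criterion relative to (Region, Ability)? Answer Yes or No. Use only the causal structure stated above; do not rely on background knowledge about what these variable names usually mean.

Backdoor paths from Region to Ability (paths whose first edge points into Region):
  P1: Region <- Tenure -> Ability
Condition 1 (no descendant of Region in the set): holds — descendants of Region are {Ability, Income, UnionMember, UrbanRes}; none are in {Tenure}.
Condition 2 (every backdoor path blocked by {Tenure}):
  P1: blocked at fork node Tenure ∈ conditioning set.
{Tenure} satisfies the backdoor criterion.

Yes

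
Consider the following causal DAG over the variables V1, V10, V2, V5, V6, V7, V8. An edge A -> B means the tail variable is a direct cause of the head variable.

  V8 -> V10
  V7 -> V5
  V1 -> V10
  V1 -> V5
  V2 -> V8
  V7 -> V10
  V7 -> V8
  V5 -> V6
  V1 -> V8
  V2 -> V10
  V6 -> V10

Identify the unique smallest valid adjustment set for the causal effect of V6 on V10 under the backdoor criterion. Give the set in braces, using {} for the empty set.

{V5}

Variables eligible for adjustment (non-descendants of V6, excluding V6 and V10): {V1, V2, V5, V7, V8}.
Backdoor paths from V6 to V10:
  P1: V6 <- V5 <- V7 -> V8 <- V2 -> V10
  P2: V6 <- V5 <- V7 -> V8 <- V1 -> V10
  P3: V6 <- V5 <- V7 -> V8 -> V10
  P4: V6 <- V5 <- V7 -> V10
  P5: V6 <- V5 <- V1 -> V8 <- V2 -> V10
  P6: V6 <- V5 <- V1 -> V8 <- V7 -> V10
  P7: V6 <- V5 <- V1 -> V8 -> V10
  P8: V6 <- V5 <- V1 -> V10
The empty set is not sufficient: P3 (V6 <- V5 <- V7 -> V8 -> V10) has no collider blocking it and no conditioned non-collider, so it is open.
Try {V5}:
  P1: blocked at chain node V5 ∈ conditioning set.
  P2: blocked at chain node V5 ∈ conditioning set.
  P3: blocked at chain node V5 ∈ conditioning set.
  P4: blocked at chain node V5 ∈ conditioning set.
  P5: blocked at chain node V5 ∈ conditioning set.
  P6: blocked at chain node V5 ∈ conditioning set.
  P7: blocked at chain node V5 ∈ conditioning set.
  P8: blocked at chain node V5 ∈ conditioning set.
{V5} contains no descendant of V6 and blocks every backdoor path.
No other singleton works — e.g. {V2} leaves P3 open — so {V5} is the unique smallest valid adjustment set.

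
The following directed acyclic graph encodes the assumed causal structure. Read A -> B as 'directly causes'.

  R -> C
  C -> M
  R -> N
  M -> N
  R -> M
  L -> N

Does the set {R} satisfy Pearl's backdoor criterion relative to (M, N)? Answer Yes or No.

Yes

Backdoor paths from M to N (paths whose first edge points into M):
  P1: M <- R -> N
  P2: M <- C <- R -> N
Condition 1 (no descendant of M in the set): holds — descendants of M are {N}; none are in {R}.
Condition 2 (every backdoor path blocked by {R}):
  P1: blocked at fork node R ∈ conditioning set.
  P2: blocked at fork node R ∈ conditioning set.
{R} satisfies the backdoor criterion.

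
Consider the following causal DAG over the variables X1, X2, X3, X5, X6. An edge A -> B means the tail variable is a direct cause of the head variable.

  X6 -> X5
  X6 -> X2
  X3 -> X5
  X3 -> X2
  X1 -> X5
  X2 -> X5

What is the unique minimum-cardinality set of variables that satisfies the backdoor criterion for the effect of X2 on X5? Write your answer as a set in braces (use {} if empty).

{X3, X6}

Variables eligible for adjustment (non-descendants of X2, excluding X2 and X5): {X1, X3, X6}.
Backdoor paths from X2 to X5:
  P1: X2 <- X6 -> X5
  P2: X2 <- X3 -> X5
The empty set is not sufficient: P1 (X2 <- X6 -> X5) has no collider blocking it and no conditioned non-collider, so it is open.
Try {X3, X6}:
  P1: blocked at fork node X6 ∈ conditioning set.
  P2: blocked at fork node X3 ∈ conditioning set.
{X3, X6} contains no descendant of X2 and blocks every backdoor path.
Every element of {X3, X6} is needed (dropping X3 leaves P2 open; dropping X6 leaves P1 open), so no proper subset is valid.
Among all size-2 subsets of the eligible variables, only {X3, X6} blocks every backdoor path, so it is the unique smallest valid adjustment set.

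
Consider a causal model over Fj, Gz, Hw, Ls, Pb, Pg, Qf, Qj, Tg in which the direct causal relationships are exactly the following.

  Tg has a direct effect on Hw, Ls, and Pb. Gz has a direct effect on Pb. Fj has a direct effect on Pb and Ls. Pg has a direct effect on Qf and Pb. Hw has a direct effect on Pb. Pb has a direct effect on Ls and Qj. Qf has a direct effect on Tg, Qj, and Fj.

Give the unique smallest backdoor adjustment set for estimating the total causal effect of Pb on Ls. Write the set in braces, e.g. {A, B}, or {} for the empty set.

Variables eligible for adjustment (non-descendants of Pb, excluding Pb and Ls): {Fj, Gz, Hw, Pg, Qf, Tg}.
Backdoor paths from Pb to Ls:
  P1: Pb <- Pg -> Qf -> Fj -> Ls
  P2: Pb <- Pg -> Qf -> Tg -> Ls
  P3: Pb <- Fj <- Qf -> Tg -> Ls
  P4: Pb <- Fj -> Ls
  P5: Pb <- Tg <- Qf -> Fj -> Ls
  P6: Pb <- Tg -> Ls
  P7: Pb <- Hw <- Tg <- Qf -> Fj -> Ls
  P8: Pb <- Hw <- Tg -> Ls
The empty set is not sufficient: P1 (Pb <- Pg -> Qf -> Fj -> Ls) has no collider blocking it and no conditioned non-collider, so it is open.
Try {Fj, Tg}:
  P1: blocked at chain node Fj ∈ conditioning set.
  P2: blocked at chain node Tg ∈ conditioning set.
  P3: blocked at chain node Fj ∈ conditioning set.
  P4: blocked at fork node Fj ∈ conditioning set.
  P5: blocked at chain node Tg ∈ conditioning set.
  P6: blocked at fork node Tg ∈ conditioning set.
  P7: blocked at chain node Tg ∈ conditioning set.
  P8: blocked at fork node Tg ∈ conditioning set.
{Fj, Tg} contains no descendant of Pb and blocks every backdoor path.
Every element of {Fj, Tg} is needed (dropping Fj leaves P1 open; dropping Tg leaves P2 open), so no proper subset is valid.
Among all size-2 subsets of the eligible variables, only {Fj, Tg} blocks every backdoor path, so it is the unique smallest valid adjustment set.

{Fj, Tg}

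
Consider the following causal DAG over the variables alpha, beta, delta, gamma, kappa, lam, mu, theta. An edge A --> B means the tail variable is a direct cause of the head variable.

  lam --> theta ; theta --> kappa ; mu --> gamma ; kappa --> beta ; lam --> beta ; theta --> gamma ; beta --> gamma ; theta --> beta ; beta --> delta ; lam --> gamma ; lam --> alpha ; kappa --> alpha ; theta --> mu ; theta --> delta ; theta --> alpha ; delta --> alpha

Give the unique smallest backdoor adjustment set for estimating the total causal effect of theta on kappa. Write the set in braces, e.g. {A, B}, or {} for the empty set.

Variables eligible for adjustment (non-descendants of theta, excluding theta and kappa): {lam}.
Backdoor paths from theta to kappa:
  P1: theta <- lam -> beta <- kappa
  P2: theta <- lam -> beta -> delta -> alpha <- kappa
  P3: theta <- lam -> gamma <- beta <- kappa
  P4: theta <- lam -> gamma <- beta -> delta -> alpha <- kappa
  P5: theta <- lam -> alpha <- kappa
  P6: theta <- lam -> alpha <- delta <- beta <- kappa
Each backdoor path contains an unconditioned collider, so every path is already blocked with the empty conditioning set:
  P1: blocked at collider beta (neither it nor any descendant is in the conditioning set).
  P2: blocked at collider alpha (neither it nor any descendant is in the conditioning set).
  P3: blocked at collider gamma (neither it nor any descendant is in the conditioning set).
  P4: blocked at collider gamma (neither it nor any descendant is in the conditioning set).
  P5: blocked at collider alpha (neither it nor any descendant is in the conditioning set).
  P6: blocked at collider alpha (neither it nor any descendant is in the conditioning set).
The empty set is therefore the unique smallest valid set.

{}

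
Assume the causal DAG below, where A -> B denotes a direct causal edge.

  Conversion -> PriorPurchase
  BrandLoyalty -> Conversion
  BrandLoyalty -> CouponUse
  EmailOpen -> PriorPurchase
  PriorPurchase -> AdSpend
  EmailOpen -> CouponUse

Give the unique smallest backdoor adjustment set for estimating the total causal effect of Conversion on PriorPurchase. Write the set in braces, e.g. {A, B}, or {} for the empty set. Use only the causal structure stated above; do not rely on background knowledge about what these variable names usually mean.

Variables eligible for adjustment (non-descendants of Conversion, excluding Conversion and PriorPurchase): {BrandLoyalty, CouponUse, EmailOpen}.
Backdoor paths from Conversion to PriorPurchase:
  P1: Conversion <- BrandLoyalty -> CouponUse <- EmailOpen -> PriorPurchase
Each backdoor path contains an unconditioned collider, so every path is already blocked with the empty conditioning set:
  P1: blocked at collider CouponUse (neither it nor any descendant is in the conditioning set).
The empty set is therefore the unique smallest valid set.

{}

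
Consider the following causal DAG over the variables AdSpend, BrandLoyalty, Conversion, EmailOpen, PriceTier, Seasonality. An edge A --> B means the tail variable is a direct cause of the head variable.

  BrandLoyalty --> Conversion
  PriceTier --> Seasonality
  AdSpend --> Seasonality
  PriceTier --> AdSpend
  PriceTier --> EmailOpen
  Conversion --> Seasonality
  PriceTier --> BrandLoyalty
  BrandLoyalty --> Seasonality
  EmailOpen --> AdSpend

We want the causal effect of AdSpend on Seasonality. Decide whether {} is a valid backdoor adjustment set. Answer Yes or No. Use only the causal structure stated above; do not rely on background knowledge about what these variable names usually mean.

No

Backdoor paths from AdSpend to Seasonality (paths whose first edge points into AdSpend):
  P1: AdSpend <- PriceTier -> BrandLoyalty -> Conversion -> Seasonality
  P2: AdSpend <- PriceTier -> BrandLoyalty -> Seasonality
  P3: AdSpend <- PriceTier -> Seasonality
  P4: AdSpend <- EmailOpen <- PriceTier -> BrandLoyalty -> Conversion -> Seasonality
  P5: AdSpend <- EmailOpen <- PriceTier -> BrandLoyalty -> Seasonality
  P6: AdSpend <- EmailOpen <- PriceTier -> Seasonality
Condition 1 (no descendant of AdSpend in the set): holds — descendants of AdSpend are {Seasonality}; none are in {}.
Condition 2 (every backdoor path blocked by {}):
  P1: open — no interior node is in the conditioning set.
  P2: open — no interior node is in the conditioning set.
  P3: open — no interior node is in the conditioning set.
  P4: open — no interior node is in the conditioning set.
  P5: open — no interior node is in the conditioning set.
  P6: open — no interior node is in the conditioning set.
{} does not satisfy the backdoor criterion.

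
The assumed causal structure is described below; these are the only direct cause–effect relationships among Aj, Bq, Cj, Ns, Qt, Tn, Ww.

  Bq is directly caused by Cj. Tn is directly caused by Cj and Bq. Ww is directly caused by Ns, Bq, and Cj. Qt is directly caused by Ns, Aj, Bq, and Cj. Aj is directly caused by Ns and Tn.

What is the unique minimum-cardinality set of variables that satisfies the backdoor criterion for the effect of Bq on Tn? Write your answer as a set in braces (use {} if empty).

Variables eligible for adjustment (non-descendants of Bq, excluding Bq and Tn): {Cj, Ns}.
Backdoor paths from Bq to Tn:
  P1: Bq <- Cj -> Tn
  P2: Bq <- Cj -> Qt <- Ns -> Aj <- Tn
  P3: Bq <- Cj -> Qt <- Aj <- Tn
  P4: Bq <- Cj -> Ww <- Ns -> Aj <- Tn
  P5: Bq <- Cj -> Ww <- Ns -> Qt <- Aj <- Tn
The empty set is not sufficient: P1 (Bq <- Cj -> Tn) has no collider blocking it and no conditioned non-collider, so it is open.
Try {Cj}:
  P1: blocked at fork node Cj ∈ conditioning set.
  P2: blocked at fork node Cj ∈ conditioning set.
  P3: blocked at fork node Cj ∈ conditioning set.
  P4: blocked at fork node Cj ∈ conditioning set.
  P5: blocked at fork node Cj ∈ conditioning set.
{Cj} contains no descendant of Bq and blocks every backdoor path.
No other singleton works — e.g. {Ns} leaves P1 open — so {Cj} is the unique smallest valid adjustment set.

{Cj}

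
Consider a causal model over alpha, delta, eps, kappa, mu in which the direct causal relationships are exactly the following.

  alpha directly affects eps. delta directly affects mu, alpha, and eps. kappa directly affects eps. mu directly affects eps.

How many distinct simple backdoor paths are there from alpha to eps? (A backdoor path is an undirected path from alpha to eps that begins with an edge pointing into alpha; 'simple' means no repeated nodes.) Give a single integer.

2

A backdoor path from alpha to eps is any simple undirected path whose first edge points into alpha (i.e. leaves alpha via a parent).
Parents of alpha: {delta}.
Enumerating:
  P1: alpha <- delta -> mu -> eps
  P2: alpha <- delta -> eps
That exhausts the simple backdoor paths. Count: 2.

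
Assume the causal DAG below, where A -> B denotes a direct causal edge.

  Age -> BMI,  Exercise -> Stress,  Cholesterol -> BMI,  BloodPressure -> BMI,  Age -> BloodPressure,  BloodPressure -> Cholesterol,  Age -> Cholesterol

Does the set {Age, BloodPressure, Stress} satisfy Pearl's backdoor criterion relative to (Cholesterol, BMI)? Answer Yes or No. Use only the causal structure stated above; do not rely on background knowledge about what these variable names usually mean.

Yes

Backdoor paths from Cholesterol to BMI (paths whose first edge points into Cholesterol):
  P1: Cholesterol <- Age -> BloodPressure -> BMI
  P2: Cholesterol <- Age -> BMI
  P3: Cholesterol <- BloodPressure <- Age -> BMI
  P4: Cholesterol <- BloodPressure -> BMI
Condition 1 (no descendant of Cholesterol in the set): holds — descendants of Cholesterol are {BMI}; none are in {Age, BloodPressure, Stress}.
Condition 2 (every backdoor path blocked by {Age, BloodPressure, Stress}):
  P1: blocked at fork node Age ∈ conditioning set.
  P2: blocked at fork node Age ∈ conditioning set.
  P3: blocked at chain node BloodPressure ∈ conditioning set.
  P4: blocked at fork node BloodPressure ∈ conditioning set.
{Age, BloodPressure, Stress} satisfies the backdoor criterion.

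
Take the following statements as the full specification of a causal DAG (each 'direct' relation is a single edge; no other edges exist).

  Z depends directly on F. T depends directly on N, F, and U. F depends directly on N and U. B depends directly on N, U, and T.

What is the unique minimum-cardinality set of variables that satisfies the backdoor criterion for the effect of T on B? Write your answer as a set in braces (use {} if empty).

{N, U}

Variables eligible for adjustment (non-descendants of T, excluding T and B): {F, N, U, Z}.
Backdoor paths from T to B:
  P1: T <- U -> F <- N -> B
  P2: T <- U -> B
  P3: T <- N -> F <- U -> B
  P4: T <- N -> B
  P5: T <- F <- U -> B
  P6: T <- F <- N -> B
The empty set is not sufficient: P2 (T <- U -> B) has no collider blocking it and no conditioned non-collider, so it is open.
Try {N, U}:
  P1: blocked at fork node U ∈ conditioning set.
  P2: blocked at fork node U ∈ conditioning set.
  P3: blocked at fork node N ∈ conditioning set.
  P4: blocked at fork node N ∈ conditioning set.
  P5: blocked at fork node U ∈ conditioning set.
  P6: blocked at fork node N ∈ conditioning set.
{N, U} contains no descendant of T and blocks every backdoor path.
Every element of {N, U} is needed (dropping N leaves P4 open; dropping U leaves P2 open), so no proper subset is valid.
Among all size-2 subsets of the eligible variables, only {N, U} blocks every backdoor path, so it is the unique smallest valid adjustment set.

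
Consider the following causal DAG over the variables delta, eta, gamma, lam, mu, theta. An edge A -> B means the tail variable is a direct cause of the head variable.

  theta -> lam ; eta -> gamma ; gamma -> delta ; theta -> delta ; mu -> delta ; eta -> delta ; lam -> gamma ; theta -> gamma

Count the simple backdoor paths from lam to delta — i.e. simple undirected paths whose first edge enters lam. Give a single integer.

3

A backdoor path from lam to delta is any simple undirected path whose first edge points into lam (i.e. leaves lam via a parent).
Parents of lam: {theta}.
Enumerating:
  P1: lam <- theta -> gamma <- eta -> delta
  P2: lam <- theta -> gamma -> delta
  P3: lam <- theta -> delta
That exhausts the simple backdoor paths. Count: 3.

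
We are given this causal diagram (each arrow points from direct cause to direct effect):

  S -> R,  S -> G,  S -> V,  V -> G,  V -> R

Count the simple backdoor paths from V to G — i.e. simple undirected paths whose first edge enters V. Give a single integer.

1

A backdoor path from V to G is any simple undirected path whose first edge points into V (i.e. leaves V via a parent).
Parents of V: {S}.
Enumerating:
  P1: V <- S -> G
That exhausts the simple backdoor paths. Count: 1.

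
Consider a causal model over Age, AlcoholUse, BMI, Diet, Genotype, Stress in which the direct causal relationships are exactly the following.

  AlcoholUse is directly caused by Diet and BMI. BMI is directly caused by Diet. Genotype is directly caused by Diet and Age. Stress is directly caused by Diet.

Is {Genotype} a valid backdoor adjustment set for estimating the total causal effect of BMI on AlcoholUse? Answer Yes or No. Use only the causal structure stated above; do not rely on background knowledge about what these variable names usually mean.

No

Backdoor paths from BMI to AlcoholUse (paths whose first edge points into BMI):
  P1: BMI <- Diet -> AlcoholUse
Condition 1 (no descendant of BMI in the set): holds — descendants of BMI are {AlcoholUse}; none are in {Genotype}.
Condition 2 (every backdoor path blocked by {Genotype}):
  P1: open — no interior node is in the conditioning set.
{Genotype} does not satisfy the backdoor criterion.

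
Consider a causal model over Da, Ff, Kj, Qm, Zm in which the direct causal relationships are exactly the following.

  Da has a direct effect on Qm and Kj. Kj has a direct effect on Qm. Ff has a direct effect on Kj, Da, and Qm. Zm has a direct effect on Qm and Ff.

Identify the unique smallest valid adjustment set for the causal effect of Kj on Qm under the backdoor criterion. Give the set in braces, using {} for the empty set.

Variables eligible for adjustment (non-descendants of Kj, excluding Kj and Qm): {Da, Ff, Zm}.
Backdoor paths from Kj to Qm:
  P1: Kj <- Ff <- Zm -> Qm
  P2: Kj <- Ff -> Da -> Qm
  P3: Kj <- Ff -> Qm
  P4: Kj <- Da <- Ff <- Zm -> Qm
  P5: Kj <- Da <- Ff -> Qm
  P6: Kj <- Da -> Qm
The empty set is not sufficient: P1 (Kj <- Ff <- Zm -> Qm) has no collider blocking it and no conditioned non-collider, so it is open.
Try {Da, Ff}:
  P1: blocked at chain node Ff ∈ conditioning set.
  P2: blocked at fork node Ff ∈ conditioning set.
  P3: blocked at fork node Ff ∈ conditioning set.
  P4: blocked at chain node Da ∈ conditioning set.
  P5: blocked at chain node Da ∈ conditioning set.
  P6: blocked at fork node Da ∈ conditioning set.
{Da, Ff} contains no descendant of Kj and blocks every backdoor path.
Every element of {Da, Ff} is needed (dropping Da leaves P6 open; dropping Ff leaves P1 open), so no proper subset is valid.
Among all size-2 subsets of the eligible variables, only {Da, Ff} blocks every backdoor path, so it is the unique smallest valid adjustment set.

{Da, Ff}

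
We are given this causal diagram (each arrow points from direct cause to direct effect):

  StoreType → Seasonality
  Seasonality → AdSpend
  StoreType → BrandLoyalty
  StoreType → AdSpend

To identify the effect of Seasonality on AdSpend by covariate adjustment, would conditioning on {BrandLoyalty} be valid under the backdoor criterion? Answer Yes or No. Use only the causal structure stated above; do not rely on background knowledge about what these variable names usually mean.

Backdoor paths from Seasonality to AdSpend (paths whose first edge points into Seasonality):
  P1: Seasonality <- StoreType -> AdSpend
Condition 1 (no descendant of Seasonality in the set): holds — descendants of Seasonality are {AdSpend}; none are in {BrandLoyalty}.
Condition 2 (every backdoor path blocked by {BrandLoyalty}):
  P1: open — no interior node is in the conditioning set.
{BrandLoyalty} does not satisfy the backdoor criterion.

No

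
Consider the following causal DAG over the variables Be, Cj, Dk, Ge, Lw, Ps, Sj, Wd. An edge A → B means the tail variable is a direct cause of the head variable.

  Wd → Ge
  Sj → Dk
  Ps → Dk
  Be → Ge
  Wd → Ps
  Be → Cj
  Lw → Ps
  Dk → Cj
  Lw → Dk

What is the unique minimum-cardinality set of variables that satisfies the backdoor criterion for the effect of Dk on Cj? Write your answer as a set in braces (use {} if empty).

{}

Variables eligible for adjustment (non-descendants of Dk, excluding Dk and Cj): {Be, Ge, Lw, Ps, Sj, Wd}.
Backdoor paths from Dk to Cj:
  P1: Dk <- Lw -> Ps <- Wd -> Ge <- Be -> Cj
  P2: Dk <- Ps <- Wd -> Ge <- Be -> Cj
Each backdoor path contains an unconditioned collider, so every path is already blocked with the empty conditioning set:
  P1: blocked at collider Ps (neither it nor any descendant is in the conditioning set).
  P2: blocked at collider Ge (neither it nor any descendant is in the conditioning set).
The empty set is therefore the unique smallest valid set.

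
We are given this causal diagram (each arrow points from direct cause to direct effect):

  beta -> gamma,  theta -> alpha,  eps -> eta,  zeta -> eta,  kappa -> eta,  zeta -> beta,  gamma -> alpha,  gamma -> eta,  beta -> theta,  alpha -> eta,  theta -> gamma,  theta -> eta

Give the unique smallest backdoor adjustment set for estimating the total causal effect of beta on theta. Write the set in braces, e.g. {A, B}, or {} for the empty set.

{}

Variables eligible for adjustment (non-descendants of beta, excluding beta and theta): {eps, kappa, zeta}.
Backdoor paths from beta to theta:
  P1: beta <- zeta -> eta <- theta
  P2: beta <- zeta -> eta <- gamma <- theta
  P3: beta <- zeta -> eta <- gamma -> alpha <- theta
  P4: beta <- zeta -> eta <- alpha <- theta
  P5: beta <- zeta -> eta <- alpha <- gamma <- theta
Each backdoor path contains an unconditioned collider, so every path is already blocked with the empty conditioning set:
  P1: blocked at collider eta (neither it nor any descendant is in the conditioning set).
  P2: blocked at collider eta (neither it nor any descendant is in the conditioning set).
  P3: blocked at collider eta (neither it nor any descendant is in the conditioning set).
  P4: blocked at collider eta (neither it nor any descendant is in the conditioning set).
  P5: blocked at collider eta (neither it nor any descendant is in the conditioning set).
The empty set is therefore the unique smallest valid set.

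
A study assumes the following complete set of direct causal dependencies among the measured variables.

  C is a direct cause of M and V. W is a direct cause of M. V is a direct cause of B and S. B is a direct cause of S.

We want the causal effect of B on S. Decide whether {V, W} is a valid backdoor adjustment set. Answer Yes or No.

Backdoor paths from B to S (paths whose first edge points into B):
  P1: B <- V -> S
Condition 1 (no descendant of B in the set): holds — descendants of B are {S}; none are in {V, W}.
Condition 2 (every backdoor path blocked by {V, W}):
  P1: blocked at fork node V ∈ conditioning set.
{V, W} satisfies the backdoor criterion.

Yes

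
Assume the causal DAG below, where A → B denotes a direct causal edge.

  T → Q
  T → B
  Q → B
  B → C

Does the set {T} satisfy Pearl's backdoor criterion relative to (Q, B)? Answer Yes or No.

Yes

Backdoor paths from Q to B (paths whose first edge points into Q):
  P1: Q <- T -> B
Condition 1 (no descendant of Q in the set): holds — descendants of Q are {B, C}; none are in {T}.
Condition 2 (every backdoor path blocked by {T}):
  P1: blocked at fork node T ∈ conditioning set.
{T} satisfies the backdoor criterion.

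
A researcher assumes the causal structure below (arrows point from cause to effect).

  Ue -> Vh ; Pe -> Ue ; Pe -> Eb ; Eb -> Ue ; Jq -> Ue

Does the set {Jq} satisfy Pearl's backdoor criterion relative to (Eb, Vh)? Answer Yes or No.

No

Backdoor paths from Eb to Vh (paths whose first edge points into Eb):
  P1: Eb <- Pe -> Ue -> Vh
Condition 1 (no descendant of Eb in the set): holds — descendants of Eb are {Ue, Vh}; none are in {Jq}.
Condition 2 (every backdoor path blocked by {Jq}):
  P1: open — no interior node is in the conditioning set.
{Jq} does not satisfy the backdoor criterion.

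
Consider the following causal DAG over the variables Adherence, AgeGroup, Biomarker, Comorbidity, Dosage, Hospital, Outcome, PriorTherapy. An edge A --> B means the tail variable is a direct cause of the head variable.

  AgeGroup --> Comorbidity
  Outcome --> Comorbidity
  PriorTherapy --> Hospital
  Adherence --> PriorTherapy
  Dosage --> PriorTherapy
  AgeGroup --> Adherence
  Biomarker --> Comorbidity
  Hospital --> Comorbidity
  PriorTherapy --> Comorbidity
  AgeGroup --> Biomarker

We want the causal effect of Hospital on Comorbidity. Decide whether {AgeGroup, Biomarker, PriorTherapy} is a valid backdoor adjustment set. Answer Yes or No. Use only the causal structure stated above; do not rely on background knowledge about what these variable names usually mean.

Backdoor paths from Hospital to Comorbidity (paths whose first edge points into Hospital):
  P1: Hospital <- PriorTherapy <- Adherence <- AgeGroup -> Biomarker -> Comorbidity
  P2: Hospital <- PriorTherapy <- Adherence <- AgeGroup -> Comorbidity
  P3: Hospital <- PriorTherapy -> Comorbidity
Condition 1 (no descendant of Hospital in the set): holds — descendants of Hospital are {Comorbidity}; none are in {AgeGroup, Biomarker, PriorTherapy}.
Condition 2 (every backdoor path blocked by {AgeGroup, Biomarker, PriorTherapy}):
  P1: blocked at chain node PriorTherapy ∈ conditioning set.
  P2: blocked at chain node PriorTherapy ∈ conditioning set.
  P3: blocked at fork node PriorTherapy ∈ conditioning set.
{AgeGroup, Biomarker, PriorTherapy} satisfies the backdoor criterion.

Yes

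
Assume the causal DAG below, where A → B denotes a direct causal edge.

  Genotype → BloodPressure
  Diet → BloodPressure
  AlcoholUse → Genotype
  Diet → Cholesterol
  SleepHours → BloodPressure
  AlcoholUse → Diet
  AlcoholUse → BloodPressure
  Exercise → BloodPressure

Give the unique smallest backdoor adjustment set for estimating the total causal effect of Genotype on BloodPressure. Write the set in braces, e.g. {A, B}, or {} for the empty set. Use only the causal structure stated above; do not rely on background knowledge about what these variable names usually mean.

{AlcoholUse}

Variables eligible for adjustment (non-descendants of Genotype, excluding Genotype and BloodPressure): {AlcoholUse, Cholesterol, Diet, Exercise, SleepHours}.
Backdoor paths from Genotype to BloodPressure:
  P1: Genotype <- AlcoholUse -> Diet -> BloodPressure
  P2: Genotype <- AlcoholUse -> BloodPressure
The empty set is not sufficient: P1 (Genotype <- AlcoholUse -> Diet -> BloodPressure) has no collider blocking it and no conditioned non-collider, so it is open.
Try {AlcoholUse}:
  P1: blocked at fork node AlcoholUse ∈ conditioning set.
  P2: blocked at fork node AlcoholUse ∈ conditioning set.
{AlcoholUse} contains no descendant of Genotype and blocks every backdoor path.
No other singleton works — e.g. {SleepHours} leaves P1 open — so {AlcoholUse} is the unique smallest valid adjustment set.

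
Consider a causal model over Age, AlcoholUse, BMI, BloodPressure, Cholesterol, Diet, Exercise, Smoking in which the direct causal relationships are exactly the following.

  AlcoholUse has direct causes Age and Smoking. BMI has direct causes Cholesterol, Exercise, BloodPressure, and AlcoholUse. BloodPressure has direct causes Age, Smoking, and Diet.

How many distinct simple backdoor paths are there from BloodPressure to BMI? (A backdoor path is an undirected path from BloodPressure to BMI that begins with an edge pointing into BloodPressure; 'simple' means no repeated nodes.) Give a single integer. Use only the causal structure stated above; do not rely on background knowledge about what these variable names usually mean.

2

A backdoor path from BloodPressure to BMI is any simple undirected path whose first edge points into BloodPressure (i.e. leaves BloodPressure via a parent).
Parents of BloodPressure: {Age, Diet, Smoking}.
Enumerating:
  P1: BloodPressure <- Smoking -> AlcoholUse -> BMI
  P2: BloodPressure <- Age -> AlcoholUse -> BMI
That exhausts the simple backdoor paths. Count: 2.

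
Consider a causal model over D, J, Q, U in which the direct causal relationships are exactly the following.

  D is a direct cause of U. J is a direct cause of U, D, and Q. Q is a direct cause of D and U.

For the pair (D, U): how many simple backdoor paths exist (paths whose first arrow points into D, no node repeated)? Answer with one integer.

4

A backdoor path from D to U is any simple undirected path whose first edge points into D (i.e. leaves D via a parent).
Parents of D: {J, Q}.
Enumerating:
  P1: D <- J -> Q -> U
  P2: D <- J -> U
  P3: D <- Q <- J -> U
  P4: D <- Q -> U
That exhausts the simple backdoor paths. Count: 4.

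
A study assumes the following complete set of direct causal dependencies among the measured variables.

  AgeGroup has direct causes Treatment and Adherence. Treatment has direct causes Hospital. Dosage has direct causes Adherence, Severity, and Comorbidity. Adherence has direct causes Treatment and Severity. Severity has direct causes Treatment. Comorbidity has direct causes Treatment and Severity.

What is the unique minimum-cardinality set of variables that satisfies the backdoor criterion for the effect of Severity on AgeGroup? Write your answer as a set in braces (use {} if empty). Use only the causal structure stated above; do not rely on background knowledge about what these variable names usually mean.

{Treatment}

Variables eligible for adjustment (non-descendants of Severity, excluding Severity and AgeGroup): {Hospital, Treatment}.
Backdoor paths from Severity to AgeGroup:
  P1: Severity <- Treatment -> Comorbidity -> Dosage <- Adherence -> AgeGroup
  P2: Severity <- Treatment -> Adherence -> AgeGroup
  P3: Severity <- Treatment -> AgeGroup
The empty set is not sufficient: P2 (Severity <- Treatment -> Adherence -> AgeGroup) has no collider blocking it and no conditioned non-collider, so it is open.
Try {Treatment}:
  P1: blocked at fork node Treatment ∈ conditioning set.
  P2: blocked at fork node Treatment ∈ conditioning set.
  P3: blocked at fork node Treatment ∈ conditioning set.
{Treatment} contains no descendant of Severity and blocks every backdoor path.
No other singleton works — e.g. {Hospital} leaves P2 open — so {Treatment} is the unique smallest valid adjustment set.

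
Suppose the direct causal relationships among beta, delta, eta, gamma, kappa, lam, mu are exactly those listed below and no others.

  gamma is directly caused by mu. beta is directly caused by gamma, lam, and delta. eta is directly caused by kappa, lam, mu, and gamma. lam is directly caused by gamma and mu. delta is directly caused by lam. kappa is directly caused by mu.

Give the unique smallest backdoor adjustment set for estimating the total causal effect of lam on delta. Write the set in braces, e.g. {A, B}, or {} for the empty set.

{}

Variables eligible for adjustment (non-descendants of lam, excluding lam and delta): {gamma, kappa, mu}.
Backdoor paths from lam to delta:
  P1: lam <- mu -> gamma -> beta <- delta
  P2: lam <- mu -> kappa -> eta <- gamma -> beta <- delta
  P3: lam <- mu -> eta <- gamma -> beta <- delta
  P4: lam <- gamma -> beta <- delta
Each backdoor path contains an unconditioned collider, so every path is already blocked with the empty conditioning set:
  P1: blocked at collider beta (neither it nor any descendant is in the conditioning set).
  P2: blocked at collider eta (neither it nor any descendant is in the conditioning set).
  P3: blocked at collider eta (neither it nor any descendant is in the conditioning set).
  P4: blocked at collider beta (neither it nor any descendant is in the conditioning set).
The empty set is therefore the unique smallest valid set.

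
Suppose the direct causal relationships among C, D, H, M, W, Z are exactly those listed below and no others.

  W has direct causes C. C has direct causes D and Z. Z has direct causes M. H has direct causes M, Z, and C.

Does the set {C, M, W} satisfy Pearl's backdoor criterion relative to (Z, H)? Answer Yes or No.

No

Backdoor paths from Z to H (paths whose first edge points into Z):
  P1: Z <- M -> H
Condition 1 (no descendant of Z in the set): FAILS — C and W are descendants of Z.
Condition 2 (every backdoor path blocked by {C, M, W}):
  P1: blocked at fork node M ∈ conditioning set.
{C, M, W} does not satisfy the backdoor criterion.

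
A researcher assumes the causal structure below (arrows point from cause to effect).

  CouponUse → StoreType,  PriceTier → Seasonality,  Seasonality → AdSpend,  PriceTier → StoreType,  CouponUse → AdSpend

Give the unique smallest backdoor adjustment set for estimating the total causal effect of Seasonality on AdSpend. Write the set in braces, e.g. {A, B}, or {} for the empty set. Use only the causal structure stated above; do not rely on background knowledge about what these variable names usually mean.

Variables eligible for adjustment (non-descendants of Seasonality, excluding Seasonality and AdSpend): {CouponUse, PriceTier, StoreType}.
Backdoor paths from Seasonality to AdSpend:
  P1: Seasonality <- PriceTier -> StoreType <- CouponUse -> AdSpend
Each backdoor path contains an unconditioned collider, so every path is already blocked with the empty conditioning set:
  P1: blocked at collider StoreType (neither it nor any descendant is in the conditioning set).
The empty set is therefore the unique smallest valid set.

{}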